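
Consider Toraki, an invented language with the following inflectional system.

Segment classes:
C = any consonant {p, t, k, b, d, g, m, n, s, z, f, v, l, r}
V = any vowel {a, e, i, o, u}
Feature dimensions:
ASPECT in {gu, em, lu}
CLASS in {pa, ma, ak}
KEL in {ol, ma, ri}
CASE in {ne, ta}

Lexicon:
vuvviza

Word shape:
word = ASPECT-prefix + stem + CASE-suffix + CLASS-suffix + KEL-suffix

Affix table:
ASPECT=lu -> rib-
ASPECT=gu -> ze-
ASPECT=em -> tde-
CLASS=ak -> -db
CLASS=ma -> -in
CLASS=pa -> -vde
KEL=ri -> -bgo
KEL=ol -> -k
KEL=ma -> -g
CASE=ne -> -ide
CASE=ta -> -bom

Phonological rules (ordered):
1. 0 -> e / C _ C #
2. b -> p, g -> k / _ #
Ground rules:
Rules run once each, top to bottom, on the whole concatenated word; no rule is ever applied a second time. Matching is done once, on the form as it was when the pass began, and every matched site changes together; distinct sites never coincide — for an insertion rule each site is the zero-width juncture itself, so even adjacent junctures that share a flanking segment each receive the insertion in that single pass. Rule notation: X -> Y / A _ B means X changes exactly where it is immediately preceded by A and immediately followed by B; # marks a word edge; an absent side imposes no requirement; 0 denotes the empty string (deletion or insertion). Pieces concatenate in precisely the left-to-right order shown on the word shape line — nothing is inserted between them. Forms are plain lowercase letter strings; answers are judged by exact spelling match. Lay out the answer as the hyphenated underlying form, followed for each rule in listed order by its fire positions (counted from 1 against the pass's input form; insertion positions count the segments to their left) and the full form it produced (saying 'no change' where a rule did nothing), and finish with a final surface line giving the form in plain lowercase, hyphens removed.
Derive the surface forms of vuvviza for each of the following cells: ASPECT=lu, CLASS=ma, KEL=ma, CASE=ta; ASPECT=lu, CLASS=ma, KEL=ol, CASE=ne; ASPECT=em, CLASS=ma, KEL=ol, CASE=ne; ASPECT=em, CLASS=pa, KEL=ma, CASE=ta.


cell ASPECT=lu, CLASS=ma, KEL=ma, CASE=ta:
underlying: rib-vuvviza-bom-in-g
1. 0 -> e / C _ C #: inserts after position(s) 15: ribvuvvizabomineg
2. b -> p, g -> k / _ #: fires at position(s) 17: ribvuvvizabominek
surface: ribvuvvizabominek

cell ASPECT=lu, CLASS=ma, KEL=ol, CASE=ne:
underlying: rib-vuvviza-ide-in-k
1. 0 -> e / C _ C #: inserts after position(s) 15: ribvuvvizaideinek
2. b -> p, g -> k / _ #: no change
surface: ribvuvvizaideinek

cell ASPECT=em, CLASS=ma, KEL=ol, CASE=ne:
underlying: tde-vuvviza-ide-in-k
1. 0 -> e / C _ C #: inserts after position(s) 15: tdevuvvizaideinek
2. b -> p, g -> k / _ #: no change
surface: tdevuvvizaideinek

cell ASPECT=em, CLASS=pa, KEL=ma, CASE=ta:
underlying: tde-vuvviza-bom-vde-g
1. 0 -> e / C _ C #: no change
2. b -> p, g -> k / _ #: fires at position(s) 17: tdevuvvizabomvdek
surface: tdevuvvizabomvdek


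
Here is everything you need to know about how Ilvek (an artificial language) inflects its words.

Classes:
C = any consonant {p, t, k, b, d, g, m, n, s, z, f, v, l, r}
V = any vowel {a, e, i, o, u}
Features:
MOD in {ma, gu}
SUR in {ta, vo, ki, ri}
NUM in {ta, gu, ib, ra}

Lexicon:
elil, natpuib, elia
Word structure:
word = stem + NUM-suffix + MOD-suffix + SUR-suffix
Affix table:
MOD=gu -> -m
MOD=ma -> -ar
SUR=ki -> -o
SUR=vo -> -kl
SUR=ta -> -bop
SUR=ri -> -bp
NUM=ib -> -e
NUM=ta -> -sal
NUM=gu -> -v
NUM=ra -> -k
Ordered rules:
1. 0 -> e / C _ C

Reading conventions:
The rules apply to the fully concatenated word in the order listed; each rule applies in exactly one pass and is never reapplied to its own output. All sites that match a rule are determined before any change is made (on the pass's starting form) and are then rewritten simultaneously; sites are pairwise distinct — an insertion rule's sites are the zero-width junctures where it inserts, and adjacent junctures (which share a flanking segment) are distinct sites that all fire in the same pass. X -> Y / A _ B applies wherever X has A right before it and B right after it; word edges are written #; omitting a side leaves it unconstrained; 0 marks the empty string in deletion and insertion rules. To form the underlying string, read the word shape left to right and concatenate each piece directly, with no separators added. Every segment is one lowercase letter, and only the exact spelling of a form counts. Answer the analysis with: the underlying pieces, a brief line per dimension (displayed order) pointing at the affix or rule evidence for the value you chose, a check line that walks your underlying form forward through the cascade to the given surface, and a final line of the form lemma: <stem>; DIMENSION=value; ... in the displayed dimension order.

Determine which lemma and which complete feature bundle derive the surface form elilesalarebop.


underlying: elil-sal-ar-bop
MOD=ma - signalled by the affix -ar
SUR=ta - signalled by the affix -bop
NUM=ta - signalled by the affix -sal
check: elilsalarbop -> elilesalarebop
lemma: elil; MOD=ma; SUR=ta; NUM=ta


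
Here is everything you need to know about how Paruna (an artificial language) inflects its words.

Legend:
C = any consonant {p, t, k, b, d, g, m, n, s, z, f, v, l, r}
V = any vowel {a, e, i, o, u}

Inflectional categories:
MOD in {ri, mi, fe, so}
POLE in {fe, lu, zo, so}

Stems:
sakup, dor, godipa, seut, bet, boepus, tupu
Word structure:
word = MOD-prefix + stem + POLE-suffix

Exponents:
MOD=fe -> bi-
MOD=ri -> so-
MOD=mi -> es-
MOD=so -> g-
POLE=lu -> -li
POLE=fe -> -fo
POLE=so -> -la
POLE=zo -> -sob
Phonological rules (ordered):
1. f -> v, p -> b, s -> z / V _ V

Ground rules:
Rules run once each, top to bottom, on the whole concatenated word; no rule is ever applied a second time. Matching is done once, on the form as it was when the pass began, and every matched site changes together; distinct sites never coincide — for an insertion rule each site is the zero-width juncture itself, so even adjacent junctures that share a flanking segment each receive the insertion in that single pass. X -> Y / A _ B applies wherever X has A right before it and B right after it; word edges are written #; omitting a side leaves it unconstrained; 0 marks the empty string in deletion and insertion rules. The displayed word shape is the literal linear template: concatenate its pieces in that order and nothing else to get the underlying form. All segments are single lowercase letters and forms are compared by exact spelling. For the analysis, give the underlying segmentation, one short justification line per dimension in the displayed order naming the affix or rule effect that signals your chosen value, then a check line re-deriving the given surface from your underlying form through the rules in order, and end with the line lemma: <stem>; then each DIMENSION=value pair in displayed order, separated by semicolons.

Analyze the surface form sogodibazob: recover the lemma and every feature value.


underlying: so-godipa-sob
MOD=ri - signalled by the affix so-
POLE=zo - signalled by the affix -sob
check: sogodipasob -> sogodibazob
lemma: godipa; MOD=ri; POLE=zo


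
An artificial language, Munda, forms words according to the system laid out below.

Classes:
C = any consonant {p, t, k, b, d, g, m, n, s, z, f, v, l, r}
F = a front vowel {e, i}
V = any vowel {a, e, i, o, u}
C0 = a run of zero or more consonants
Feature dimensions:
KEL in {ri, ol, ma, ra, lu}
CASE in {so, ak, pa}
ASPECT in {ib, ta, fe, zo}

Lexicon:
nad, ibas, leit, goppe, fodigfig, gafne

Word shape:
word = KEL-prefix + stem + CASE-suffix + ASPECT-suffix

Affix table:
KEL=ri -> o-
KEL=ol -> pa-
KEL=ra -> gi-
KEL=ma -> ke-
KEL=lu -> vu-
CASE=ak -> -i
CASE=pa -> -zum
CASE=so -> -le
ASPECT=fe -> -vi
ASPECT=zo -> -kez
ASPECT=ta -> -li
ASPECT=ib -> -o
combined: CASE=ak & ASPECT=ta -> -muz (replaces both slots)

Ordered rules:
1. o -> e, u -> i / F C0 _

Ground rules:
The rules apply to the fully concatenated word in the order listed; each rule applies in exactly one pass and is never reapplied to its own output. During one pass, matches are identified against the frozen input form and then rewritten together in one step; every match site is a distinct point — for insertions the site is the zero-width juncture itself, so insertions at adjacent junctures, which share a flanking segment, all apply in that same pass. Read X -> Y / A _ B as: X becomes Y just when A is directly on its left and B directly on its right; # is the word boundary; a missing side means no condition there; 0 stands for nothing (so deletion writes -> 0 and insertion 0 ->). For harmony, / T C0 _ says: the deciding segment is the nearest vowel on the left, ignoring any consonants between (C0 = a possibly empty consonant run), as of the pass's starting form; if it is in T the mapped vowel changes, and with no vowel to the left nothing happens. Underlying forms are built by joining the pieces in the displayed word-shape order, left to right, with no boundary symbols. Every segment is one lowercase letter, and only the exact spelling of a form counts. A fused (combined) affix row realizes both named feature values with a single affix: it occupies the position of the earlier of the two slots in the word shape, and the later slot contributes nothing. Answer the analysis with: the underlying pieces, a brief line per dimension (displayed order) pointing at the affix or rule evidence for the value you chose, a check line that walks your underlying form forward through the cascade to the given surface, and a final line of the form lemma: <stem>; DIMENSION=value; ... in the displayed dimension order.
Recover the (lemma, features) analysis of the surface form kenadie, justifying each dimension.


underlying: ke-nad-i-o
KEL=ma - signalled by the affix ke-
CASE=ak - signalled by the affix -i
ASPECT=ib - signalled by the affix -o
check: kenadio -> kenadie
lemma: nad; KEL=ma; CASE=ak; ASPECT=ib


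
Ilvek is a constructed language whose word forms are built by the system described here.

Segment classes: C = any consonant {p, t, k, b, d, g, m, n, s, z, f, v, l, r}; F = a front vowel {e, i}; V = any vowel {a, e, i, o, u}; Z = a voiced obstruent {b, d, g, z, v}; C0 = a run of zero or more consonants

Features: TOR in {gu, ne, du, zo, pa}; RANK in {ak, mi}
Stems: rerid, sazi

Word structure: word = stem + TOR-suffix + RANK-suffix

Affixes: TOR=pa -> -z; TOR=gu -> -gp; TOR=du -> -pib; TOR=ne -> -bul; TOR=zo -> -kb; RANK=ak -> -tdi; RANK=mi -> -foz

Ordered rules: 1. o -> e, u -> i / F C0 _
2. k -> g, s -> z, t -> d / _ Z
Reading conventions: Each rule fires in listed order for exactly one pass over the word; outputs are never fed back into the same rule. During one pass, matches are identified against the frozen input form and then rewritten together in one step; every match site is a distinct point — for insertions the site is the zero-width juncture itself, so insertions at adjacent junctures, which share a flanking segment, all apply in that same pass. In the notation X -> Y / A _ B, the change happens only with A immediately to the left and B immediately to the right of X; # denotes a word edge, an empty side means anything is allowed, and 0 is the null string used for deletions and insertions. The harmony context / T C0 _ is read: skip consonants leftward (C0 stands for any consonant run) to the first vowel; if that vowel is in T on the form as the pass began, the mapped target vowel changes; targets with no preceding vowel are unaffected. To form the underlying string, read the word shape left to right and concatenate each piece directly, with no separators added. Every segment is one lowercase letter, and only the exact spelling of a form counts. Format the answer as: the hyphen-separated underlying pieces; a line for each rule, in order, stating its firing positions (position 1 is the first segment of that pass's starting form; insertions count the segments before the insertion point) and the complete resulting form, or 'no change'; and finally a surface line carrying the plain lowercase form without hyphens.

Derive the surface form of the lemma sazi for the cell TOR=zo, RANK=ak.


underlying: sazi-kb-tdi
1. o -> e, u -> i / F C0 _: no change
2. k -> g, s -> z, t -> d / _ Z: fires at position(s) 5, 7: sazigbddi
surface: sazigbddi


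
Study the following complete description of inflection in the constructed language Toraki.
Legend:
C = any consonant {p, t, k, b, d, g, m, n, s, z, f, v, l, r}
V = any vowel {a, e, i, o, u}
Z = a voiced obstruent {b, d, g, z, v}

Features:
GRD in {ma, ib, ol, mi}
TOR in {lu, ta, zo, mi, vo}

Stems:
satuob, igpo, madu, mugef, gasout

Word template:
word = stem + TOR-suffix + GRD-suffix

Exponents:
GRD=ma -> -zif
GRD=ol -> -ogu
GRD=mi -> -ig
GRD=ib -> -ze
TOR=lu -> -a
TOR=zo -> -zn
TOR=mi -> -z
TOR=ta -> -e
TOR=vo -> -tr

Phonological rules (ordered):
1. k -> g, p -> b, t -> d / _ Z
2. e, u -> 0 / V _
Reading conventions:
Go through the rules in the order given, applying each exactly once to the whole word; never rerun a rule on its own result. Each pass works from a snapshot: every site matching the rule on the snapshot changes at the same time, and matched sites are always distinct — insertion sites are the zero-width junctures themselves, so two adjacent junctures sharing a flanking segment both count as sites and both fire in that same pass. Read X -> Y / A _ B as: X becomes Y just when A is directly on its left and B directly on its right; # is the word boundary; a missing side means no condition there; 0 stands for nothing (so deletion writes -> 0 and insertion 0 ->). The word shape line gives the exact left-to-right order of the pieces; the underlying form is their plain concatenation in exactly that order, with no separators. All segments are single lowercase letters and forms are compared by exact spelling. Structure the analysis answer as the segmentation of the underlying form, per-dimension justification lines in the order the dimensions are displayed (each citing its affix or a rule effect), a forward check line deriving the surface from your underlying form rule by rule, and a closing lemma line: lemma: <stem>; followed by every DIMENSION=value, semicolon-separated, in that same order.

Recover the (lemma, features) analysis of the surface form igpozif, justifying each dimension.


underlying: igpo-e-zif
GRD=ma - signalled by the affix -zif
TOR=ta - signalled by the affix -e
check: igpoezif -> igpoezif -> igpozif
lemma: igpo; GRD=ma; TOR=ta


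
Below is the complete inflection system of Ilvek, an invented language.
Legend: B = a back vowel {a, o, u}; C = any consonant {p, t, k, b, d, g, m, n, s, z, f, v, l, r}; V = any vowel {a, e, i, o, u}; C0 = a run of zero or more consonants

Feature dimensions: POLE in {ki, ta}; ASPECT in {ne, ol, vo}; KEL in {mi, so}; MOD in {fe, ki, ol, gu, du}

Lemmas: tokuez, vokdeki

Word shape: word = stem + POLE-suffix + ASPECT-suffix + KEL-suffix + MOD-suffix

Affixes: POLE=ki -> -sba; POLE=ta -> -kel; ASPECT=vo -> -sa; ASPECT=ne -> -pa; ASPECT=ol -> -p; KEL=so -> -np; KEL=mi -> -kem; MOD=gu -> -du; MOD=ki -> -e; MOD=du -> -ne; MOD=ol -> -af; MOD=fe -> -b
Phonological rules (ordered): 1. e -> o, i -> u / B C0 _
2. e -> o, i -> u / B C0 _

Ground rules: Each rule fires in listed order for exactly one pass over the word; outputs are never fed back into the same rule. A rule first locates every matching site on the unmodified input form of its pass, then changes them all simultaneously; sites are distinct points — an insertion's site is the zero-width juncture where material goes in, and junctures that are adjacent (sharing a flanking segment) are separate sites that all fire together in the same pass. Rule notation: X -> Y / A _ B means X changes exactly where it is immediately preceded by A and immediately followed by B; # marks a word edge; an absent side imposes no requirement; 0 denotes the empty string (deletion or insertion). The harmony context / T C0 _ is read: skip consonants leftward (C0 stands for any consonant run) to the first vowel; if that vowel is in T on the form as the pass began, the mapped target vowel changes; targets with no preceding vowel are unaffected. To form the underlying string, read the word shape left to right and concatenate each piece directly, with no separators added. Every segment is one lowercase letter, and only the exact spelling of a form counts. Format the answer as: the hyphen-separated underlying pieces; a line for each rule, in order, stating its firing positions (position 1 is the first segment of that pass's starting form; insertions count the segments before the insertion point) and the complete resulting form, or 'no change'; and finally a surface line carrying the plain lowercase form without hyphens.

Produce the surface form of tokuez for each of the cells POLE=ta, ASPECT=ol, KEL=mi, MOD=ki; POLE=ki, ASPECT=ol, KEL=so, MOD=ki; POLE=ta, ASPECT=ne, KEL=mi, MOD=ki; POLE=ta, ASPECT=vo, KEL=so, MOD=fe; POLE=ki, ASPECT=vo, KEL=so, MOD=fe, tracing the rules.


cell POLE=ta, ASPECT=ol, KEL=mi, MOD=ki:
underlying: tokuez-kel-p-kem-e
1. e -> o, i -> u / B C0 _: fires at position(s) 5: tokuozkelpkeme
2. e -> o, i -> u / B C0 _: fires at position(s) 8: tokuozkolpkeme
surface: tokuozkolpkeme

cell POLE=ki, ASPECT=ol, KEL=so, MOD=ki:
underlying: tokuez-sba-p-np-e
1. e -> o, i -> u / B C0 _: fires at position(s) 5, 13: tokuozsbapnpo
2. e -> o, i -> u / B C0 _: no change
surface: tokuozsbapnpo

cell POLE=ta, ASPECT=ne, KEL=mi, MOD=ki:
underlying: tokuez-kel-pa-kem-e
1. e -> o, i -> u / B C0 _: fires at position(s) 5, 13: tokuozkelpakome
2. e -> o, i -> u / B C0 _: fires at position(s) 8, 15: tokuozkolpakomo
surface: tokuozkolpakomo

cell POLE=ta, ASPECT=vo, KEL=so, MOD=fe:
underlying: tokuez-kel-sa-np-b
1. e -> o, i -> u / B C0 _: fires at position(s) 5: tokuozkelsanpb
2. e -> o, i -> u / B C0 _: fires at position(s) 8: tokuozkolsanpb
surface: tokuozkolsanpb

cell POLE=ki, ASPECT=vo, KEL=so, MOD=fe:
underlying: tokuez-sba-sa-np-b
1. e -> o, i -> u / B C0 _: fires at position(s) 5: tokuozsbasanpb
2. e -> o, i -> u / B C0 _: no change
surface: tokuozsbasanpb


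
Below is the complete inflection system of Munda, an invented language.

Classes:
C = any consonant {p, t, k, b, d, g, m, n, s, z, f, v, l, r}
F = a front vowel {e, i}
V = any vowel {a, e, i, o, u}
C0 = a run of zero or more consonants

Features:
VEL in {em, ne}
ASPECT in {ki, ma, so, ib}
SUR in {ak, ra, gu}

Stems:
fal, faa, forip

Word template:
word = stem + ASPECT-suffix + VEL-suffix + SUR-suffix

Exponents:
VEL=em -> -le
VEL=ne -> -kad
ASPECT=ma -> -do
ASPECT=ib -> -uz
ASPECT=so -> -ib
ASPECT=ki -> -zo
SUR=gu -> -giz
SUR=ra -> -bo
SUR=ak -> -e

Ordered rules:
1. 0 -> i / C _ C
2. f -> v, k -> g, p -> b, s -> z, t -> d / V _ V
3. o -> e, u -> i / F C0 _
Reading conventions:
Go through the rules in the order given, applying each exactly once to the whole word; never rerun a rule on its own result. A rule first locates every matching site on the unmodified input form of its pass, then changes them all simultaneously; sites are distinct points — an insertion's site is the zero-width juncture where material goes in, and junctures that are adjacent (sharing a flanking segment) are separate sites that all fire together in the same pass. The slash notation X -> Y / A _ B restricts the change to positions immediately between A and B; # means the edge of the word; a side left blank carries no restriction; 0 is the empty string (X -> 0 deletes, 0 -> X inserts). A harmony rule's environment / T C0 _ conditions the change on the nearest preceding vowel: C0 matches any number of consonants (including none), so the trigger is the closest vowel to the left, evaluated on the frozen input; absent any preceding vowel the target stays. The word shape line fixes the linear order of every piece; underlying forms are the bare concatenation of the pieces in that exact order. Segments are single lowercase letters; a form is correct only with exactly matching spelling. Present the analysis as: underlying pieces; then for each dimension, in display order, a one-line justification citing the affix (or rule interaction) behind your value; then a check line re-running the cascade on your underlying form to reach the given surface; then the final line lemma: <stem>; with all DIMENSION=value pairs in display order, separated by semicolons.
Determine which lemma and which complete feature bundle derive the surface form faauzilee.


underlying: faa-uz-le-e
VEL=em - signalled by the affix -le
ASPECT=ib - signalled by the affix -uz
SUR=ak - signalled by the affix -e
check: faauzlee -> faauzilee -> faauzilee -> faauzilee
lemma: faa; VEL=em; ASPECT=ib; SUR=ak


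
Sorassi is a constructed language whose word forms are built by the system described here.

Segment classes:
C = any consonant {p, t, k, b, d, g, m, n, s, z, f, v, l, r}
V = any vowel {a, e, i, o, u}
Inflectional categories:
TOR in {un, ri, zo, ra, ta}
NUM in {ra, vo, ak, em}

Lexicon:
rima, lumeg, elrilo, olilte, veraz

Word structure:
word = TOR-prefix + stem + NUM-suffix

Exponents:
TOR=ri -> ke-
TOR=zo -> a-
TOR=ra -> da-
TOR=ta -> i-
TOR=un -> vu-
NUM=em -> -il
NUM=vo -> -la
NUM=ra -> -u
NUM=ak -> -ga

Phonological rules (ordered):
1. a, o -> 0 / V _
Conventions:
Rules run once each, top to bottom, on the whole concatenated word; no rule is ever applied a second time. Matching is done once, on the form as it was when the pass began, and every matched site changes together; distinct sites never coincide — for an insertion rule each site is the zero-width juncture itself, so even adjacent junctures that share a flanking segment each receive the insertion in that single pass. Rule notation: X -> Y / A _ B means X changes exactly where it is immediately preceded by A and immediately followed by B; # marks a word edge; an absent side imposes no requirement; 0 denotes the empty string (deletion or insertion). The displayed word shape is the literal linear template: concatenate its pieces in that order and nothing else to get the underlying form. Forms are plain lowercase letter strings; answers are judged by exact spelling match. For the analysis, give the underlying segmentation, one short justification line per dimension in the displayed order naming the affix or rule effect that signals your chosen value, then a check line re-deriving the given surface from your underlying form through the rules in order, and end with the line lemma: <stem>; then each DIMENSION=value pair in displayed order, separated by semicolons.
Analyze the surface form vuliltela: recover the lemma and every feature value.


underlying: vu-olilte-la
TOR=un - signalled by the affix vu-
NUM=vo - signalled by the affix -la
check: vuoliltela -> vuliltela
lemma: olilte; TOR=un; NUM=vo


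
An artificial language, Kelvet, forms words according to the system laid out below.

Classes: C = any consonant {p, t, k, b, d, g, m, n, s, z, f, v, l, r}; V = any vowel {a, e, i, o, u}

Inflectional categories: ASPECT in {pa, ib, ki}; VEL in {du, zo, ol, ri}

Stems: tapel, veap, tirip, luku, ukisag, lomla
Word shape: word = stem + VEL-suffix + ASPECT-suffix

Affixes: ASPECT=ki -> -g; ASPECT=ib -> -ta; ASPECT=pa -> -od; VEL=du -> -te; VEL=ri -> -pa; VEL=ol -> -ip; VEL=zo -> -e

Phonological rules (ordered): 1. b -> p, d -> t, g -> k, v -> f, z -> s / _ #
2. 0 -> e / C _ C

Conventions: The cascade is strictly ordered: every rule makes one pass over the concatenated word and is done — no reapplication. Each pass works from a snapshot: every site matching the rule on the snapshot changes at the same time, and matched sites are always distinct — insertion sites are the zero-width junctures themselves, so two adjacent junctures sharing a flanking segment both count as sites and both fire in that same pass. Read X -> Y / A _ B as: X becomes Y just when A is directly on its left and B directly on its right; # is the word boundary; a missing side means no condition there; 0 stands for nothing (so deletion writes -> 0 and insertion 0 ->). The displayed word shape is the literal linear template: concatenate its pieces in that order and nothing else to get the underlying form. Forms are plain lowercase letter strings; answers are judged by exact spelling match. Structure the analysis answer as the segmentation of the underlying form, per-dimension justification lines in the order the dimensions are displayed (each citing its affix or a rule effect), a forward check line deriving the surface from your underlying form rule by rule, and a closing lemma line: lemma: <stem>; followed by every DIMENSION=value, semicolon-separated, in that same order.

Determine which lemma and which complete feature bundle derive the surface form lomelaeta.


underlying: lomla-e-ta
ASPECT=ib - signalled by the affix -ta
VEL=zo - signalled by the affix -e
check: lomlaeta -> lomlaeta -> lomelaeta
lemma: lomla; ASPECT=ib; VEL=zo


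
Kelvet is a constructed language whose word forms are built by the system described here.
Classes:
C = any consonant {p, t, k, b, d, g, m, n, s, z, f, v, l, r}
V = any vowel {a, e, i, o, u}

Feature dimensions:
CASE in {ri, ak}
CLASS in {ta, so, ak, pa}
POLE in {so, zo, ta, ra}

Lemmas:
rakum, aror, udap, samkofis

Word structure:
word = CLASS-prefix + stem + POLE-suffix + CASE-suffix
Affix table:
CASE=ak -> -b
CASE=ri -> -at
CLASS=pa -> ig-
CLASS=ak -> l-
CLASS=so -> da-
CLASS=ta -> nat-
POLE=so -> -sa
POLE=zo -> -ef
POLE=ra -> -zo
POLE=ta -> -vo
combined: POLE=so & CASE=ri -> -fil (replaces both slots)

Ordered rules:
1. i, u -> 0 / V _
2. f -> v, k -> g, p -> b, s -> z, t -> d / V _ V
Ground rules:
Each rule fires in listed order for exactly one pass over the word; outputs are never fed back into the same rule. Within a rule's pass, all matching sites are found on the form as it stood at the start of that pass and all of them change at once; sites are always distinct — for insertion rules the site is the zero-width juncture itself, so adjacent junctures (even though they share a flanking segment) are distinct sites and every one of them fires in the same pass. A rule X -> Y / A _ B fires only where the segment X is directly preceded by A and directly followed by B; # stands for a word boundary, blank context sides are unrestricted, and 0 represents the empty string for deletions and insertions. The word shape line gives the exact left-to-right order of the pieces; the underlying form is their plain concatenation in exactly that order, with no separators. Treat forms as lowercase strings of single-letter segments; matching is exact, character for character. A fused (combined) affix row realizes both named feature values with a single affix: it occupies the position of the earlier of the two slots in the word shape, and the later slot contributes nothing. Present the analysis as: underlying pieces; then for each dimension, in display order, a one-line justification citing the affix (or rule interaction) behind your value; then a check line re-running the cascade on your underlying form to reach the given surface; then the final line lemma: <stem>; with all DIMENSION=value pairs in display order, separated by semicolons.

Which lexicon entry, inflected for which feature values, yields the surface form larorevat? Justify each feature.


underlying: l-aror-ef-at
CASE=ri - signalled by the affix -at
CLASS=ak - signalled by the affix l-
POLE=zo - signalled by the affix -ef
check: larorefat -> larorefat -> larorevat
lemma: aror; CASE=ri; CLASS=ak; POLE=zo


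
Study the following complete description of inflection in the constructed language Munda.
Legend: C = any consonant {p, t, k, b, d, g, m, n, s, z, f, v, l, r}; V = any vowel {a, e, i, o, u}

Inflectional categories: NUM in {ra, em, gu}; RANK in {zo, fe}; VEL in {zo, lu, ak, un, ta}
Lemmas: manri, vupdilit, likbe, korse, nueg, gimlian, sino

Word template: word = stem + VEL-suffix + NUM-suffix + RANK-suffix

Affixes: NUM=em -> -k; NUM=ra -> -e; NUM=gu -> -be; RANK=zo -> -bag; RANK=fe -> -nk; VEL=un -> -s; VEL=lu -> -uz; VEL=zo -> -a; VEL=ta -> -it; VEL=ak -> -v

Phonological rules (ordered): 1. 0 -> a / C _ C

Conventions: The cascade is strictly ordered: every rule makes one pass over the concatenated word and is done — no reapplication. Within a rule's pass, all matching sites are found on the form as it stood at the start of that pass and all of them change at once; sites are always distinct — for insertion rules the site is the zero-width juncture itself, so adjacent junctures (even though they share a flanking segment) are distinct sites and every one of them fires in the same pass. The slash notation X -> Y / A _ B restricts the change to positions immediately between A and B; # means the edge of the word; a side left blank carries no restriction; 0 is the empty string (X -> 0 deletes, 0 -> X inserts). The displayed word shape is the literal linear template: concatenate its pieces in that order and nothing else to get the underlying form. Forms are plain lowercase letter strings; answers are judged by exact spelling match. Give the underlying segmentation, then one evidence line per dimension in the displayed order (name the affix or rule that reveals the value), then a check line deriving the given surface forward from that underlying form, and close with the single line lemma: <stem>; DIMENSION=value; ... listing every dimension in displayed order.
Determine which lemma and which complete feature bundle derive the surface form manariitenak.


underlying: manri-it-e-nk
NUM=ra - signalled by the affix -e
RANK=fe - signalled by the affix -nk
VEL=ta - signalled by the affix -it
check: manriitenk -> manariitenak
lemma: manri; NUM=ra; RANK=fe; VEL=ta


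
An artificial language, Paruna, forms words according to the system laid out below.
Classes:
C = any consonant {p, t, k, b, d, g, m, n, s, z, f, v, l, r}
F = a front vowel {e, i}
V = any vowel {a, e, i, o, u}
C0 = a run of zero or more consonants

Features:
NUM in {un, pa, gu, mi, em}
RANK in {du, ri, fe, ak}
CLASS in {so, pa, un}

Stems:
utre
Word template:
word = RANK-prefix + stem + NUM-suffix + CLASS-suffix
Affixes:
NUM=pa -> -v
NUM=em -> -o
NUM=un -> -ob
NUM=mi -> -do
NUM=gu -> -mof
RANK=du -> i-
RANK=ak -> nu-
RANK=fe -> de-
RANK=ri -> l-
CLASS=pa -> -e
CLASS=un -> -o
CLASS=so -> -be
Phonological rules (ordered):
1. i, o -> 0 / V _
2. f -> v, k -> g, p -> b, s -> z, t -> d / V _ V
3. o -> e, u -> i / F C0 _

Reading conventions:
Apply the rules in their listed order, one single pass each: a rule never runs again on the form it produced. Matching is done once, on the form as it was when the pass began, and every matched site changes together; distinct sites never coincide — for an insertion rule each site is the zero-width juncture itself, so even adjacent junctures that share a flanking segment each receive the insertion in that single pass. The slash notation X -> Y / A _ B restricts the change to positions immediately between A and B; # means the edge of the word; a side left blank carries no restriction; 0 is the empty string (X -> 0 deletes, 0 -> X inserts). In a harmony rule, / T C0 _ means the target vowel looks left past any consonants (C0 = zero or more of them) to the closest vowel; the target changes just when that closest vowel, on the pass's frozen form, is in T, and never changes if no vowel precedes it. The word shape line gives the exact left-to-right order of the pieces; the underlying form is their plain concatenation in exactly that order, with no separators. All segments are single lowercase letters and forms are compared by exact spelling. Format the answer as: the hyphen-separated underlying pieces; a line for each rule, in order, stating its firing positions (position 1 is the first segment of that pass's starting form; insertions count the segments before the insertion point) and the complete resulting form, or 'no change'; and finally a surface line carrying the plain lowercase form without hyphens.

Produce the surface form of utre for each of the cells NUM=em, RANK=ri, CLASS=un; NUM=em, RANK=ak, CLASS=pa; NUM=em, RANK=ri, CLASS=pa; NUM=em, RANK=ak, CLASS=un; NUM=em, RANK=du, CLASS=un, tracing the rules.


cell NUM=em, RANK=ri, CLASS=un:
underlying: l-utre-o-o
1. i, o -> 0 / V _: fires at position(s) 6, 7: lutre
2. f -> v, k -> g, p -> b, s -> z, t -> d / V _ V: no change
3. o -> e, u -> i / F C0 _: no change
surface: lutre

cell NUM=em, RANK=ak, CLASS=pa:
underlying: nu-utre-o-e
1. i, o -> 0 / V _: fires at position(s) 7: nuutree
2. f -> v, k -> g, p -> b, s -> z, t -> d / V _ V: no change
3. o -> e, u -> i / F C0 _: no change
surface: nuutree

cell NUM=em, RANK=ri, CLASS=pa:
underlying: l-utre-o-e
1. i, o -> 0 / V _: fires at position(s) 6: lutree
2. f -> v, k -> g, p -> b, s -> z, t -> d / V _ V: no change
3. o -> e, u -> i / F C0 _: no change
surface: lutree

cell NUM=em, RANK=ak, CLASS=un:
underlying: nu-utre-o-o
1. i, o -> 0 / V _: fires at position(s) 7, 8: nuutre
2. f -> v, k -> g, p -> b, s -> z, t -> d / V _ V: no change
3. o -> e, u -> i / F C0 _: no change
surface: nuutre

cell NUM=em, RANK=du, CLASS=un:
underlying: i-utre-o-o
1. i, o -> 0 / V _: fires at position(s) 6, 7: iutre
2. f -> v, k -> g, p -> b, s -> z, t -> d / V _ V: no change
3. o -> e, u -> i / F C0 _: fires at position(s) 2: iitre
surface: iitre


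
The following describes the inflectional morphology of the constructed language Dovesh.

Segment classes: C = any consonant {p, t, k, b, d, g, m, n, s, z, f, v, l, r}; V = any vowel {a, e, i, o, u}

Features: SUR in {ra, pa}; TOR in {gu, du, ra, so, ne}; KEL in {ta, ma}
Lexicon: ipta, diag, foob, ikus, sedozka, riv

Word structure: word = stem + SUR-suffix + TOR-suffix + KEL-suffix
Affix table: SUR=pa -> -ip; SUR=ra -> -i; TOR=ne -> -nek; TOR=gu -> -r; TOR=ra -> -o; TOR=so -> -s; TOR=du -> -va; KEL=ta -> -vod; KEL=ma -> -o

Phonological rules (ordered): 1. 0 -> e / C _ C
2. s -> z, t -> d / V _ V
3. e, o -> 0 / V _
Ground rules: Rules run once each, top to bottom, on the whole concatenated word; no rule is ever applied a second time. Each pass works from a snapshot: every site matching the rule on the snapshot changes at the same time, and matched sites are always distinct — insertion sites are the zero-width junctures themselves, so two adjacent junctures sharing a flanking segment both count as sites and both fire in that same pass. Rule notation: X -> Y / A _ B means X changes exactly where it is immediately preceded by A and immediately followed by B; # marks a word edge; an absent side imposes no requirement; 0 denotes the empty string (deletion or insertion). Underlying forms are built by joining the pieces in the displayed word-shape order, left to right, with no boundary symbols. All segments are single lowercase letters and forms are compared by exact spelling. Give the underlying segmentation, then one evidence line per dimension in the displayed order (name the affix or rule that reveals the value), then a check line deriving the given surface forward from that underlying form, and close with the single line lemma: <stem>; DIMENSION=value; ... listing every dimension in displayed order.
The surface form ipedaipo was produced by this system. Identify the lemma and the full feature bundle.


underlying: ipta-ip-o-o
SUR=pa - signalled by the affix -ip
TOR=ra - signalled by the affix -o
KEL=ma - signalled by the affix -o
check: iptaipoo -> ipetaipoo -> ipedaipoo -> ipedaipo
lemma: ipta; SUR=pa; TOR=ra; KEL=ma


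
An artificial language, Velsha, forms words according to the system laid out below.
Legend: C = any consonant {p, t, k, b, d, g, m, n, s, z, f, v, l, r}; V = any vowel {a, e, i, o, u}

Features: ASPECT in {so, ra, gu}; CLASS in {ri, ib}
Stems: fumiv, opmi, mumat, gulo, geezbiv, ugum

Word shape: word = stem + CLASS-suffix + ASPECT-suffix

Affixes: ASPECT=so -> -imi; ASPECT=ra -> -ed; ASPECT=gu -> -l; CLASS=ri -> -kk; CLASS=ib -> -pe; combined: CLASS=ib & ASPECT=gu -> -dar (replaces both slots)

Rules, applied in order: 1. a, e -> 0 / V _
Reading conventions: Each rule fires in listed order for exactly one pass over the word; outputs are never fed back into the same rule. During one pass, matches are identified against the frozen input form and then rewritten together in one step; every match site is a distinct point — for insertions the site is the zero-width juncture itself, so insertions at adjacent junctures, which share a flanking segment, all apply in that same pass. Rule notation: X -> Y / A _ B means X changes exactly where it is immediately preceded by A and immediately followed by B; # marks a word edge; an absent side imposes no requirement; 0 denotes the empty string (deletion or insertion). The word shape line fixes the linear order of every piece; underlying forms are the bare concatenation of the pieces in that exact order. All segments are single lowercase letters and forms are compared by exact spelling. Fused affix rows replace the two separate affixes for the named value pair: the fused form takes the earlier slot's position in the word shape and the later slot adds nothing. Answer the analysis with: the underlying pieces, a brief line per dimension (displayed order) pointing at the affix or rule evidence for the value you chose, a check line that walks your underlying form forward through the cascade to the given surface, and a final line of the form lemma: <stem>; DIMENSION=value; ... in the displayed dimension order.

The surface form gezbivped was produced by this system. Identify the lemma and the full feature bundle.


underlying: geezbiv-pe-ed
ASPECT=ra - signalled by the affix -ed
CLASS=ib - signalled by the affix -pe
check: geezbivpeed -> gezbivped
lemma: geezbiv; ASPECT=ra; CLASS=ib


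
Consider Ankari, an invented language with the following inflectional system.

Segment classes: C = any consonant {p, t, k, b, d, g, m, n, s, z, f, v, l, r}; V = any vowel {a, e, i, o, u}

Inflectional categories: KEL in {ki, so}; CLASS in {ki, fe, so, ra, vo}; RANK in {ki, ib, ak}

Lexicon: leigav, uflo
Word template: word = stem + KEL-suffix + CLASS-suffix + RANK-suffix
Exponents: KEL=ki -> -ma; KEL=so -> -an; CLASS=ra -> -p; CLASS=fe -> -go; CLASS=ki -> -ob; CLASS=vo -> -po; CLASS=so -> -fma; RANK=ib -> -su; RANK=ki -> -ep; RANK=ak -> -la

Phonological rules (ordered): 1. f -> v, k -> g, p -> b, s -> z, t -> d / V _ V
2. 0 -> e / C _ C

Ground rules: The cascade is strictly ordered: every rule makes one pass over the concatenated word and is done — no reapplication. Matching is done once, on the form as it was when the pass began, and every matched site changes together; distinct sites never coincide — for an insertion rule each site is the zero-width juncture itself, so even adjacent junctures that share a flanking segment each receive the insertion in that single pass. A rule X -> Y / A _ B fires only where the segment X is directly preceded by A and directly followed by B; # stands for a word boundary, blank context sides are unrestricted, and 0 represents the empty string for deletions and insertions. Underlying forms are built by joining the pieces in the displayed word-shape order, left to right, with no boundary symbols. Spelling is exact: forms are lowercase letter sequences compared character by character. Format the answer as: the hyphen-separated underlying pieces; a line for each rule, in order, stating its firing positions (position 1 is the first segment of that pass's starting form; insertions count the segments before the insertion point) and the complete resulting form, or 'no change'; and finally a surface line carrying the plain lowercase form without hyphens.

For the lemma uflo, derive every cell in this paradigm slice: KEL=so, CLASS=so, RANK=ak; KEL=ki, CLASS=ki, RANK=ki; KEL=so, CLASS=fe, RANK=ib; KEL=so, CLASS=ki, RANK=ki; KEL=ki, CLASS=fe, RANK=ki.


cell KEL=so, CLASS=so, RANK=ak:
underlying: uflo-an-fma-la
1. f -> v, k -> g, p -> b, s -> z, t -> d / V _ V: no change
2. 0 -> e / C _ C: inserts after position(s) 2, 6, 7: ufeloanefemala
surface: ufeloanefemala

cell KEL=ki, CLASS=ki, RANK=ki:
underlying: uflo-ma-ob-ep
1. f -> v, k -> g, p -> b, s -> z, t -> d / V _ V: no change
2. 0 -> e / C _ C: inserts after position(s) 2: ufelomaobep
surface: ufelomaobep

cell KEL=so, CLASS=fe, RANK=ib:
underlying: uflo-an-go-su
1. f -> v, k -> g, p -> b, s -> z, t -> d / V _ V: fires at position(s) 9: ufloangozu
2. 0 -> e / C _ C: inserts after position(s) 2, 6: ufeloanegozu
surface: ufeloanegozu

cell KEL=so, CLASS=ki, RANK=ki:
underlying: uflo-an-ob-ep
1. f -> v, k -> g, p -> b, s -> z, t -> d / V _ V: no change
2. 0 -> e / C _ C: inserts after position(s) 2: ufeloanobep
surface: ufeloanobep

cell KEL=ki, CLASS=fe, RANK=ki:
underlying: uflo-ma-go-ep
1. f -> v, k -> g, p -> b, s -> z, t -> d / V _ V: no change
2. 0 -> e / C _ C: inserts after position(s) 2: ufelomagoep
surface: ufelomagoep
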